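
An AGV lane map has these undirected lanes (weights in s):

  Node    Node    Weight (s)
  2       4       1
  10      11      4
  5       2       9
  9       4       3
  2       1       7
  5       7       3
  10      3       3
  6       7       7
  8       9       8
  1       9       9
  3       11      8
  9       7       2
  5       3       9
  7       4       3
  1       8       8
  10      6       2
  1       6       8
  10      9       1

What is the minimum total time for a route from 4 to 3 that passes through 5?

Shortest 4→5: 4 → 7 → 5 = 6
Best 5 to 3: 5 → 3 costing 9
Total via 5: 6 + 9 = 15 s.

15 s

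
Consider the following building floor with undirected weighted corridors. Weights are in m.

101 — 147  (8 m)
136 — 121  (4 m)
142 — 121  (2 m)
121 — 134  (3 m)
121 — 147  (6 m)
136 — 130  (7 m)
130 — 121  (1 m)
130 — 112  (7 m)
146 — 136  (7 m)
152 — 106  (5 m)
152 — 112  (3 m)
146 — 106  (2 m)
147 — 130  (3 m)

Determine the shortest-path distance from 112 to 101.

18 m

Shortest distances from 112:
112: 0
152: 3  (via 112)
130: 7  (via 112)
121: 8  (via 130)
106: 8  (via 152)
146: 10  (via 106)
147: 10  (via 130)
142: 10  (via 121)
134: 11  (via 121)
136: 12  (via 121)
101: 18  (via 147)
Shortest route: 112–130–147–101 = 18 m.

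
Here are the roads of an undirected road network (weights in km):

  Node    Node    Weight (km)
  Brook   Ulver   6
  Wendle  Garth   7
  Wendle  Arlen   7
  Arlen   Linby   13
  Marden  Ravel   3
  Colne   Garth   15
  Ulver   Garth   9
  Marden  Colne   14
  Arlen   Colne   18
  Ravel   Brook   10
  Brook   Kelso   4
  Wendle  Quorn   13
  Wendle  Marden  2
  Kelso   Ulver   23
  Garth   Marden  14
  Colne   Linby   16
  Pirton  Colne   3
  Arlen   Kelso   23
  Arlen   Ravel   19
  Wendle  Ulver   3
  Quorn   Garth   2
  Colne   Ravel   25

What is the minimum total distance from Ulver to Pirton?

Settle nodes by increasing distance from Ulver:
Ulver: 0
Wendle: 3  (via Ulver)
Marden: 5  (via Wendle)
Brook: 6  (via Ulver)
Ravel: 8  (via Marden)
Garth: 9  (via Ulver)
Arlen: 10  (via Wendle)
Kelso: 10  (via Brook)
Quorn: 11  (via Garth)
Colne: 19  (via Marden)
Pirton: 22  (via Colne)
Shortest route: Ulver–Wendle–Marden–Colne–Pirton = 22 km.

22 km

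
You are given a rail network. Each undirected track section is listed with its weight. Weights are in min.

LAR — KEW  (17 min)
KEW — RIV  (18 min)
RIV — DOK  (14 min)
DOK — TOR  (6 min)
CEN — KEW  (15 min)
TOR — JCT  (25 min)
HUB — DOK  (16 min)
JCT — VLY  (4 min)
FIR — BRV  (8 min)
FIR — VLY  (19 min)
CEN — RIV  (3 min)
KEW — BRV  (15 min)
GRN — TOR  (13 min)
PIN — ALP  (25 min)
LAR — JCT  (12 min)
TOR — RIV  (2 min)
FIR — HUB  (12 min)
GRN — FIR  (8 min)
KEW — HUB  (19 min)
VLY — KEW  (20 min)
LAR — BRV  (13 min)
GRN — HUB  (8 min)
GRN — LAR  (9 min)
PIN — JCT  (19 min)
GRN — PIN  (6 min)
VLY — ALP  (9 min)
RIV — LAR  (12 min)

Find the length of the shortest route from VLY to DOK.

Candidate routes:
VLY–JCT–TOR–DOK: 4+25+6 = 35
VLY–JCT–LAR–RIV–TOR–DOK: 4+12+12+2+6 = 36
VLY–JCT–LAR–RIV–DOK: 4+12+12+14 = 42
Cheapest is VLY–JCT–TOR–DOK at 35 min.

35 min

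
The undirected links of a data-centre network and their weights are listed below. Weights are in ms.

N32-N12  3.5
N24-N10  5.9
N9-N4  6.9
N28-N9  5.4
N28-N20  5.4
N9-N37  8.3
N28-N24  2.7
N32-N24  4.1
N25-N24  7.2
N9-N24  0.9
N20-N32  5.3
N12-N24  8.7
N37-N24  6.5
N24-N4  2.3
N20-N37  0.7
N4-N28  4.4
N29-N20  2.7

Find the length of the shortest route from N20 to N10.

Shortest distances from N20:
N20: 0
N37: 0.7  (via N20)
N29: 2.7  (via N20)
N32: 5.3  (via N20)
N28: 5.4  (via N20)
N24: 7.2  (via N37)
N9: 8.1  (via N24)
N12: 8.8  (via N32)
N4: 9.5  (via N24)
N10: 13.1  (via N24)
Shortest route: N20 → N37 → N24 → N10 = 13.1 ms.

13.1 ms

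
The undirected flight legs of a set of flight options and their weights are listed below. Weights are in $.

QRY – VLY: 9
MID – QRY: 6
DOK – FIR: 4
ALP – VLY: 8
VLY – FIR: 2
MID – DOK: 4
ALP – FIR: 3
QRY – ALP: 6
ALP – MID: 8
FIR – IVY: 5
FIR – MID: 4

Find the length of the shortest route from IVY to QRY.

Shortest distances from IVY:
IVY: 0
FIR: 5  (via IVY)
VLY: 7  (via FIR)
ALP: 8  (via FIR)
DOK: 9  (via FIR)
MID: 9  (via FIR)
QRY: 14  (via ALP)
Shortest route: IVY–FIR–ALP–QRY = $14.

$14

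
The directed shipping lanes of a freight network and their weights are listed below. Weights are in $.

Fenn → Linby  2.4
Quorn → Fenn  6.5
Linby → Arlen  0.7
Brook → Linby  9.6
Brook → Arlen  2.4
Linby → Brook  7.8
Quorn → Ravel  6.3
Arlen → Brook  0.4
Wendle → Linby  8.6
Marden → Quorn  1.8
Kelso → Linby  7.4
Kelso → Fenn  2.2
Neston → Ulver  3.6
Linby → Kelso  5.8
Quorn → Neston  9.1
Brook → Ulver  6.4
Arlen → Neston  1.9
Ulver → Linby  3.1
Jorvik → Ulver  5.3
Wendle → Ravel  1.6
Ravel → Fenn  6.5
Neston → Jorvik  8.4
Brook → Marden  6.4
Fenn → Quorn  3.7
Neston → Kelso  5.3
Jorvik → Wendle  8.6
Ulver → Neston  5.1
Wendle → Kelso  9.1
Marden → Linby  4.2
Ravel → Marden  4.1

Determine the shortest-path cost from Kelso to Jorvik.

Settle nodes by increasing distance from Kelso:
Kelso: 0
Fenn: 2.2  (via Kelso)
Linby: 4.6  (via Fenn)
Arlen: 5.3  (via Linby)
Brook: 5.7  (via Arlen)
Quorn: 5.9  (via Fenn)
Neston: 7.2  (via Arlen)
Ulver: 10.8  (via Neston)
Marden: 12.1  (via Brook)
Ravel: 12.2  (via Quorn)
Jorvik: 15.6  (via Neston)
Shortest route: Kelso → Fenn → Linby → Arlen → Neston → Jorvik = $15.6.

$15.6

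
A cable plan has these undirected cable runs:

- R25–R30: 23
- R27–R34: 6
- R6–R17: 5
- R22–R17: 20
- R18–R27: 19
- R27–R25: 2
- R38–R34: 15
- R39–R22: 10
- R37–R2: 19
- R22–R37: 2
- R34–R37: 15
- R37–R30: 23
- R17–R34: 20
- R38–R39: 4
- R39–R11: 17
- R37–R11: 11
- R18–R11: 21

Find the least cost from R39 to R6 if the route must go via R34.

Best R39 to R34: R39 → R38 → R34 costing 19
Best R34 to R6: R34 → R17 → R6 costing 25
Total via R34: 19 + 25 = 44.

44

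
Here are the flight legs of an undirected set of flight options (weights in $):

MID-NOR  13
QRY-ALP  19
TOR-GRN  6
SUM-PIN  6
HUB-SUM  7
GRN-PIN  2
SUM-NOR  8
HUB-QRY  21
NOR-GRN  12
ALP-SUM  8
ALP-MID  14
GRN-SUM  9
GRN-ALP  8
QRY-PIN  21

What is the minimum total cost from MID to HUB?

$28

Running Dijkstra from MID:
MID: 0
NOR: 13  (via MID)
ALP: 14  (via MID)
SUM: 21  (via NOR)
GRN: 22  (via ALP)
PIN: 24  (via GRN)
HUB: 28  (via SUM)
Shortest route: MID → NOR → SUM → HUB = $28.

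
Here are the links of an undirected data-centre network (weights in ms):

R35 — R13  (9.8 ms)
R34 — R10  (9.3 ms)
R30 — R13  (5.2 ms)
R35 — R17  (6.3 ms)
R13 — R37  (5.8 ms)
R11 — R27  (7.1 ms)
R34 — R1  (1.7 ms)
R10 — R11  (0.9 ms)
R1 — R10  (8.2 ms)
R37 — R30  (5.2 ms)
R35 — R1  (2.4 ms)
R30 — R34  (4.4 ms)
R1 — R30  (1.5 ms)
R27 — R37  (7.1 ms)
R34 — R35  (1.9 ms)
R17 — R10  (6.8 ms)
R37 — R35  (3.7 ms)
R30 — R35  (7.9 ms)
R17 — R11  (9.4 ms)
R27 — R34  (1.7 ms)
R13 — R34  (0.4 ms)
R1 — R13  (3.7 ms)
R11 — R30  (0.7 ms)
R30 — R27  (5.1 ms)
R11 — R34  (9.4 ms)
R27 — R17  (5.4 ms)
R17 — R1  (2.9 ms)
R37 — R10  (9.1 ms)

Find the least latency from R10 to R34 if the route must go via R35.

Best R10 to R35: R10–R11–R30–R1–R35 costing 5.5
Shortest R35→R34: R35–R34 = 1.9
Total via R35: 5.5 + 1.9 = 7.4 ms.

7.4 ms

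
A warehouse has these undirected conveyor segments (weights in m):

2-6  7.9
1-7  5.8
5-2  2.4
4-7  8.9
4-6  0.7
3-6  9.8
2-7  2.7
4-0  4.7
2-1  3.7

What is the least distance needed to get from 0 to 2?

13.3 m

Enumerating some paths:
0 - 4 - 6 - 2: 4.7+0.7+7.9 = 13.3
0 - 4 - 7 - 2: 4.7+8.9+2.7 = 16.3
0 - 4 - 7 - 1 - 2: 4.7+8.9+5.8+3.7 = 23.1
The minimum is 13.3 m via 0 - 4 - 6 - 2.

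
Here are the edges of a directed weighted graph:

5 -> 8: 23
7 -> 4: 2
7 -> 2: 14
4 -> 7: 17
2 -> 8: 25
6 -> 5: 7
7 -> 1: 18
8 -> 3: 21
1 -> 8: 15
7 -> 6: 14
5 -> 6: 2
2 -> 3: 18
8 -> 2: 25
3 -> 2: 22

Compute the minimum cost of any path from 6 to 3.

Candidate routes:
6 → 5 → 8 → 2 → 3: 7+23+25+18 = 73
6 → 5 → 8 → 3: 7+23+21 = 51
The minimum is 51 via 6 → 5 → 8 → 3.

51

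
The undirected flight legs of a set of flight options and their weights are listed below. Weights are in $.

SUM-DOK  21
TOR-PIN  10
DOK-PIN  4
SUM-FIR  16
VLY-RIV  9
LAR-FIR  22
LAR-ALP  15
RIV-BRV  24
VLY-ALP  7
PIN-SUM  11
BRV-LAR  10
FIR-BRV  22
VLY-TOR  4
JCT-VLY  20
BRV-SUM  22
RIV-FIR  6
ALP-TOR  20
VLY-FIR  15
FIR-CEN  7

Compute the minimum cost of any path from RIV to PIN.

Settle nodes by increasing distance from RIV:
RIV: 0
FIR: 6  (via RIV)
VLY: 9  (via RIV)
TOR: 13  (via VLY)
CEN: 13  (via FIR)
ALP: 16  (via VLY)
SUM: 22  (via FIR)
PIN: 23  (via TOR)
Shortest route: RIV → VLY → TOR → PIN = $23.

$23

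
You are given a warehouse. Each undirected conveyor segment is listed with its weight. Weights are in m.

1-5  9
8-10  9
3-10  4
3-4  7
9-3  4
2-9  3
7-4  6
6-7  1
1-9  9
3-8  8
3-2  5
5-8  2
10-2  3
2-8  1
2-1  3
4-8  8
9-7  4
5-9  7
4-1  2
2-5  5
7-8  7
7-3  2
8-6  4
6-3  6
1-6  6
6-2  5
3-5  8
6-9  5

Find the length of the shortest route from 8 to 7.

Shortest distances from 8:
8: 0
2: 1  (via 8)
5: 2  (via 8)
1: 4  (via 2)
6: 4  (via 8)
9: 4  (via 2)
10: 4  (via 2)
7: 5  (via 6)
Shortest route: 8 → 6 → 7 = 5 m.

5 m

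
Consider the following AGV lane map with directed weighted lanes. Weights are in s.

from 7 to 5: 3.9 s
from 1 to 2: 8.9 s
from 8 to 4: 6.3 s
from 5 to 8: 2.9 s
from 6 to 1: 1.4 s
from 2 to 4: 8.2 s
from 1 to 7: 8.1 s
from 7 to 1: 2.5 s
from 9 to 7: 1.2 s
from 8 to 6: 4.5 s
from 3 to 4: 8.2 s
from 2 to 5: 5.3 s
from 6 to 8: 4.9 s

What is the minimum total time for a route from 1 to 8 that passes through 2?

17.1 s

Shortest 1→2: 1–2 = 8.9
Shortest 2→8: 2–5–8 = 8.2
Total via 2: 8.9 + 8.2 = 17.1 s.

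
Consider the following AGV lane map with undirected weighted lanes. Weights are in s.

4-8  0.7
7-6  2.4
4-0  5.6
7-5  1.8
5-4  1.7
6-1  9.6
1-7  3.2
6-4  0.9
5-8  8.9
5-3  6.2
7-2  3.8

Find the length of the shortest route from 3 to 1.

11.2 s

Enumerating some paths:
3–5–4–6–7–1: 6.2+1.7+0.9+2.4+3.2 = 14.4
3–5–7–1: 6.2+1.8+3.2 = 11.2
The minimum is 11.2 s via 3–5–7–1.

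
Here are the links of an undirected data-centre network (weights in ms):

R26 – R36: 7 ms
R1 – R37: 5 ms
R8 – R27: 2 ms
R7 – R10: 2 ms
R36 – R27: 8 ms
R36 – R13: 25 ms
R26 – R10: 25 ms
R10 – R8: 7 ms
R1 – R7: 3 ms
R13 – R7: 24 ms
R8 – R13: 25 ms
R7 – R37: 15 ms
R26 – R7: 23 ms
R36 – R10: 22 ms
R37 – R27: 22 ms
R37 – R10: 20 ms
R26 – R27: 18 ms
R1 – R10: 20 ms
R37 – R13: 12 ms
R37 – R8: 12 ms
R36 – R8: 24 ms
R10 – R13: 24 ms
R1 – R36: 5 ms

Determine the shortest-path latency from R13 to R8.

24 ms

Enumerating some paths:
R13 - R37 - R1 - R7 - R10 - R8: 12+5+3+2+7 = 29
R13 - R8: 25 = 25
R13 - R37 - R8: 12+12 = 24
The minimum is 24 ms via R13 - R37 - R8.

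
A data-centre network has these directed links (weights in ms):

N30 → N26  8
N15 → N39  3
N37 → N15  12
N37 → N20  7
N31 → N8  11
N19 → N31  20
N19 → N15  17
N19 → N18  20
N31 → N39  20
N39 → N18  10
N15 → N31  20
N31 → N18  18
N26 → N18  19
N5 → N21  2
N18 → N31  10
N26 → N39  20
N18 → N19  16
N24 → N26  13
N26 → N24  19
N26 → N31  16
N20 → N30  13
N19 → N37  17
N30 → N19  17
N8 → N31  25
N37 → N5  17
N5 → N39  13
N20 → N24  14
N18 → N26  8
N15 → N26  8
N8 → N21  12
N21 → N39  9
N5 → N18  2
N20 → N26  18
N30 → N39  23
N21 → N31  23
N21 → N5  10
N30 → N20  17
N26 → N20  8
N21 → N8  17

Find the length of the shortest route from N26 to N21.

Settle nodes by increasing distance from N26:
N26: 0
N20: 8  (via N26)
N31: 16  (via N26)
N18: 19  (via N26)
N24: 19  (via N26)
N39: 20  (via N26)
N30: 21  (via N20)
N8: 27  (via N31)
N19: 35  (via N18)
N21: 39  (via N8)
Shortest route: N26–N31–N8–N21 = 39 ms.

39 ms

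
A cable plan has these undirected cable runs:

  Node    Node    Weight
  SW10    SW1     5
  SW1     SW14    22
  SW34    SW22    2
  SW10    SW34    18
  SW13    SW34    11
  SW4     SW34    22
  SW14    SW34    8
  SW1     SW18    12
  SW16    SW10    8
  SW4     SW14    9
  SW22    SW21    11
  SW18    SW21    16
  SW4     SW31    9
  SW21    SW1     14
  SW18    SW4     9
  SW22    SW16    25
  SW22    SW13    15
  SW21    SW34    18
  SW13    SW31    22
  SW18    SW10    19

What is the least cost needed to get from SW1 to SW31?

30

Settle nodes by increasing distance from SW1:
SW1: 0
SW10: 5  (via SW1)
SW18: 12  (via SW1)
SW16: 13  (via SW10)
SW21: 14  (via SW1)
SW4: 21  (via SW18)
SW14: 22  (via SW1)
SW34: 23  (via SW10)
SW22: 25  (via SW21)
SW31: 30  (via SW4)
Shortest route: SW1 → SW18 → SW4 → SW31 = 30.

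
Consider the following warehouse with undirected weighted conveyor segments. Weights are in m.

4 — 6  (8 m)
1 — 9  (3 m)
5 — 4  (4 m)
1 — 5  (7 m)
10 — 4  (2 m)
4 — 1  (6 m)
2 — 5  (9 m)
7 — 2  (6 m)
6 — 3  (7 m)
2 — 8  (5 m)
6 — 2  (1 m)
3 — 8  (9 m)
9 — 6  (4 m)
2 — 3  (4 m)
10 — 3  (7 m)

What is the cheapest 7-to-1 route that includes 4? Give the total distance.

21 m

Shortest 7→4: 7 → 2 → 6 → 4 = 15
Best 4 to 1: 4 → 1 costing 6
Total via 4: 15 + 6 = 21 m.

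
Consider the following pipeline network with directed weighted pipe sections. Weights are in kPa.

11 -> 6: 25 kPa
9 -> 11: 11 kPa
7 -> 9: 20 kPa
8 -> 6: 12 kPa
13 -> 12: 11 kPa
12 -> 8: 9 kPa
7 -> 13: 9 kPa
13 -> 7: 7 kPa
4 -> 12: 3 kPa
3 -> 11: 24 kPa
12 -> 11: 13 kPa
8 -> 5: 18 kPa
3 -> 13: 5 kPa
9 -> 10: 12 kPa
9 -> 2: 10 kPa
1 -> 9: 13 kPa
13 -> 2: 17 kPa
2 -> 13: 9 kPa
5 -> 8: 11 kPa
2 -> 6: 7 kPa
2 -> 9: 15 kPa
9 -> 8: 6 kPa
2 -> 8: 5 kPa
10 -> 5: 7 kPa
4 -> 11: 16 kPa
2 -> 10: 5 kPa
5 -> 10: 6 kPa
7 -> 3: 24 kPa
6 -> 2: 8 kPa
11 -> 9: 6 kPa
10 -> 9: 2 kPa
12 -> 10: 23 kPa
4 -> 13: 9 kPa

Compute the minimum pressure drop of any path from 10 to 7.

28 kPa

Compare a few routes:
10–9–11–6–2–13–7: 2+11+25+8+9+7 = 62
10–5–8–6–2–13–7: 7+11+12+8+9+7 = 54
10–9–2–13–7: 2+10+9+7 = 28
10–9–8–6–2–13–7: 2+6+12+8+9+7 = 44
Cheapest is 10–9–2–13–7 at 28 kPa.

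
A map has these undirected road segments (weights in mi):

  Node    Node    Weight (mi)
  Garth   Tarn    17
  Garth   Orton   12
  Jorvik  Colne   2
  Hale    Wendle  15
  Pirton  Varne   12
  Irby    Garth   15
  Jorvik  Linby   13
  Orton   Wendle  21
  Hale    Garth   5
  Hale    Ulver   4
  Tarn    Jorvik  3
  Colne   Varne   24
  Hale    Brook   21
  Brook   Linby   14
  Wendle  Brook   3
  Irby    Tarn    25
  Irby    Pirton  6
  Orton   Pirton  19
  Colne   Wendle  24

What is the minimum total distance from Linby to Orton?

38 mi

Settle nodes by increasing distance from Linby:
Linby: 0
Jorvik: 13  (via Linby)
Brook: 14  (via Linby)
Colne: 15  (via Jorvik)
Tarn: 16  (via Jorvik)
Wendle: 17  (via Brook)
Hale: 32  (via Wendle)
Garth: 33  (via Tarn)
Ulver: 36  (via Hale)
Orton: 38  (via Wendle)
Shortest route: Linby–Brook–Wendle–Orton = 38 mi.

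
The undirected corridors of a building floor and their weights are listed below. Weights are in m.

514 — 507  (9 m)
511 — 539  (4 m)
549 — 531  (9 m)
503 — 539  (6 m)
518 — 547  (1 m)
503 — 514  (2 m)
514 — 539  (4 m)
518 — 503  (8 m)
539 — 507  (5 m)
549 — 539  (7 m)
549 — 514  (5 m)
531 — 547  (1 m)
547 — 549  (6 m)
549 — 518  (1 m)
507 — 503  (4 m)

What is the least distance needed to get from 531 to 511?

14 m

Candidate routes:
531–547–549–539–511: 1+6+7+4 = 18
531–547–518–549–539–511: 1+1+1+7+4 = 14
531–547–518–549–514–539–511: 1+1+1+5+4+4 = 16
Cheapest is 531–547–518–549–539–511 at 14 m.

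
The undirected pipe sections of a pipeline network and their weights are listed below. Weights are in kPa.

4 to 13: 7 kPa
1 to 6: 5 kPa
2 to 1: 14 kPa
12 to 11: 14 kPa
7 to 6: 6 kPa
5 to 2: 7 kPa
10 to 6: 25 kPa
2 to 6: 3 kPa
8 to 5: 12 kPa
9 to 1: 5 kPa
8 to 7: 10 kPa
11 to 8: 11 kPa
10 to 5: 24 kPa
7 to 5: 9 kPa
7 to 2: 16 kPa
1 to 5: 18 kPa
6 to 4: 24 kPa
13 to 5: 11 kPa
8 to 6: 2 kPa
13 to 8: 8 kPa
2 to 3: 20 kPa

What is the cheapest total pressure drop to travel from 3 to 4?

40 kPa

Compare a few routes:
3 - 2 - 6 - 4: 20+3+24 = 47
3 - 2 - 6 - 8 - 13 - 4: 20+3+2+8+7 = 40
3 - 2 - 5 - 13 - 4: 20+7+11+7 = 45
The minimum is 40 kPa via 3 - 2 - 6 - 8 - 13 - 4.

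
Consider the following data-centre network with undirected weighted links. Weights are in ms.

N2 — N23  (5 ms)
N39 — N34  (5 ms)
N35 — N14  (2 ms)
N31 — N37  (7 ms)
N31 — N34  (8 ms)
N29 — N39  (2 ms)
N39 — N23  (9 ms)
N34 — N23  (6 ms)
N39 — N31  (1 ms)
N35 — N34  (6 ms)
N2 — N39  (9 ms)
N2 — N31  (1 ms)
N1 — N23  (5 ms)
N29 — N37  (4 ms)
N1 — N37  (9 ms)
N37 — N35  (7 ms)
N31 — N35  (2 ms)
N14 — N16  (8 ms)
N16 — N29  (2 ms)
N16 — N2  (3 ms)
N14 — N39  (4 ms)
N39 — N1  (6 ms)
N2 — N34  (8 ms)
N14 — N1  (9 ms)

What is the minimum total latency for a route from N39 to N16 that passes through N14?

12 ms

Shortest N39→N14: N39–N14 = 4
Best N14 to N16: N14–N16 costing 8
Total via N14: 4 + 8 = 12 ms.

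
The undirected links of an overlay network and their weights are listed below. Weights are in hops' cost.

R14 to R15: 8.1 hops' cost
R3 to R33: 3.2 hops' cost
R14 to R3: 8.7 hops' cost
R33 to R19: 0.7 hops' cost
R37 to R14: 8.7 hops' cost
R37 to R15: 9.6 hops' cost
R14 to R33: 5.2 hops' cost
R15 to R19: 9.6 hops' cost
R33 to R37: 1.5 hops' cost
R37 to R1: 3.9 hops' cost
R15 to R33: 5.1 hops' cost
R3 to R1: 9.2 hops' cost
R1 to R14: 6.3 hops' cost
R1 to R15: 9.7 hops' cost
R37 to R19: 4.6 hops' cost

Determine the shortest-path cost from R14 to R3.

Running Dijkstra from R14:
R14: 0
R33: 5.2  (via R14)
R19: 5.9  (via R33)
R1: 6.3  (via R14)
R37: 6.7  (via R33)
R15: 8.1  (via R14)
R3: 8.4  (via R33)
Shortest route: R14 → R33 → R3 = 8.4 hops' cost.

8.4 hops' cost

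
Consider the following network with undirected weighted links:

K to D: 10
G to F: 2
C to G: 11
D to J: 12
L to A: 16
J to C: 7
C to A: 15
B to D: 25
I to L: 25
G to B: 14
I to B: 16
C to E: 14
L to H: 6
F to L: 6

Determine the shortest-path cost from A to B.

38

Enumerating some paths:
A - C - G - B: 15+11+14 = 40
A - C - J - D - B: 15+7+12+25 = 59
A - L - I - B: 16+25+16 = 57
A - L - F - G - B: 16+6+2+14 = 38
The minimum is 38 via A - L - F - G - B.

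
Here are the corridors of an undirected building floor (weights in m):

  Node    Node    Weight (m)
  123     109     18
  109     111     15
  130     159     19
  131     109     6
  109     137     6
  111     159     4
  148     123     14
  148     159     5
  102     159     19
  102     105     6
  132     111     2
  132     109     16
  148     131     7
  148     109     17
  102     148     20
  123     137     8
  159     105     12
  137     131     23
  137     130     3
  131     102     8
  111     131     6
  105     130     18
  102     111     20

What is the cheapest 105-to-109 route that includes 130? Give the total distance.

27 m

Shortest 105→130: 105–130 = 18
Shortest 130→109: 130–137–109 = 9
Total via 130: 18 + 9 = 27 m.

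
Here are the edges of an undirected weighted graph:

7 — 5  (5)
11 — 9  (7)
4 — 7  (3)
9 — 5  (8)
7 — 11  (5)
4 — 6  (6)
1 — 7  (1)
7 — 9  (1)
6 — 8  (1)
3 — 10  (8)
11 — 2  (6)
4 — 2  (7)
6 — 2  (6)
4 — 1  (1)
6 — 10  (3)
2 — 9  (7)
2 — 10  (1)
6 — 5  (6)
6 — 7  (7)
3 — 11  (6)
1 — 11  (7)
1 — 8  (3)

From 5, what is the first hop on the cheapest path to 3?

7

Enumerating some paths:
5–6–10–3: 6+3+8 = 17
5–7–11–3: 5+5+6 = 16
The minimum is 16 via 5–7–11–3.
So from 5 the first move is to 7.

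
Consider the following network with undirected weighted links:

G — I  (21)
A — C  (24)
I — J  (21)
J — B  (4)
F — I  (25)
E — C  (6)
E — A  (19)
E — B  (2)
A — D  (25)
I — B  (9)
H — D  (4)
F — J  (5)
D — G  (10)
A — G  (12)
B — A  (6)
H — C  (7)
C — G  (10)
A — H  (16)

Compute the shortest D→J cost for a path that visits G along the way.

Shortest D→G: D → G = 10
Best G to J: G → A → B → J costing 22
Total via G: 10 + 22 = 32.

32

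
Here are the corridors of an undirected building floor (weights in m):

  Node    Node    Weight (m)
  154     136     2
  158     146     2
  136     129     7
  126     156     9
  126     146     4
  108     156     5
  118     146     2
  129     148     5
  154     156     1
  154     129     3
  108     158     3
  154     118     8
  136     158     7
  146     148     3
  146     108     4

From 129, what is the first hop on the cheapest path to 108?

154

Candidate routes:
129 → 148 → 146 → 108: 5+3+4 = 12
129 → 154 → 156 → 108: 3+1+5 = 9
The minimum is 9 m via 129 → 154 → 156 → 108.
So from 129 the first move is to 154.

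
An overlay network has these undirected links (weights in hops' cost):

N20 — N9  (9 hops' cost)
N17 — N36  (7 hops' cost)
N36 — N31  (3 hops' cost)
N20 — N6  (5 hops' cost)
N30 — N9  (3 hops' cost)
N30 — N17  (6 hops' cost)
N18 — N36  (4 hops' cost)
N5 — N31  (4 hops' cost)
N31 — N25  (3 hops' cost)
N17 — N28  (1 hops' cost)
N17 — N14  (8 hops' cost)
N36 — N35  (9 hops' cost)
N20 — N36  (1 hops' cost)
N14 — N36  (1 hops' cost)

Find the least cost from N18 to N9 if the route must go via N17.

Best N18 to N17: N18 → N36 → N17 costing 11
Shortest N17→N9: N17 → N30 → N9 = 9
Total via N17: 11 + 9 = 20 hops' cost.

20 hops' cost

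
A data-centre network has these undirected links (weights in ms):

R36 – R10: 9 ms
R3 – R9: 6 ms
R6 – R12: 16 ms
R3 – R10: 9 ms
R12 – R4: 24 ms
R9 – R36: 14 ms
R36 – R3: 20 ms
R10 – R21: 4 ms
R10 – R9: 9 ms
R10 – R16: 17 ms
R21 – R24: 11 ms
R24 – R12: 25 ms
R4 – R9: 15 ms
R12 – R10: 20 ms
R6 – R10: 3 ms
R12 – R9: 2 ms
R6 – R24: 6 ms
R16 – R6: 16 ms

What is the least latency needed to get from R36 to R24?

18 ms

Running Dijkstra from R36:
R36: 0
R10: 9  (via R36)
R6: 12  (via R10)
R21: 13  (via R10)
R9: 14  (via R36)
R12: 16  (via R9)
R3: 18  (via R10)
R24: 18  (via R6)
Shortest route: R36 → R10 → R6 → R24 = 18 ms.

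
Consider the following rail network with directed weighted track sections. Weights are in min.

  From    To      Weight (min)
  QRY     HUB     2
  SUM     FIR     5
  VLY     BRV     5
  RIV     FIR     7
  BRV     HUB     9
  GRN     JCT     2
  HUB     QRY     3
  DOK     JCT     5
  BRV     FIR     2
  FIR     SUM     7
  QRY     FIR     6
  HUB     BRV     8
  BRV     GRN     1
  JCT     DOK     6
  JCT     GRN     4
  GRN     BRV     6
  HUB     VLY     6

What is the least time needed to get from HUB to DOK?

Running Dijkstra from HUB:
HUB: 0
QRY: 3  (via HUB)
VLY: 6  (via HUB)
BRV: 8  (via HUB)
FIR: 9  (via QRY)
GRN: 9  (via BRV)
JCT: 11  (via GRN)
SUM: 16  (via FIR)
DOK: 17  (via JCT)
Shortest route: HUB → BRV → GRN → JCT → DOK = 17 min.

17 min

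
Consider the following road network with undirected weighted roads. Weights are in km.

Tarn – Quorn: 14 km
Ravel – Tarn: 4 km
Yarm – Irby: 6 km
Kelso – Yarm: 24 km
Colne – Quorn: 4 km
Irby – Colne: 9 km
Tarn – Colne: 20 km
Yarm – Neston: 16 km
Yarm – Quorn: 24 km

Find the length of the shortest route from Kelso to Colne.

39 km

Shortest distances from Kelso:
Kelso: 0
Yarm: 24  (via Kelso)
Irby: 30  (via Yarm)
Colne: 39  (via Irby)
Shortest route: Kelso–Yarm–Irby–Colne = 39 km.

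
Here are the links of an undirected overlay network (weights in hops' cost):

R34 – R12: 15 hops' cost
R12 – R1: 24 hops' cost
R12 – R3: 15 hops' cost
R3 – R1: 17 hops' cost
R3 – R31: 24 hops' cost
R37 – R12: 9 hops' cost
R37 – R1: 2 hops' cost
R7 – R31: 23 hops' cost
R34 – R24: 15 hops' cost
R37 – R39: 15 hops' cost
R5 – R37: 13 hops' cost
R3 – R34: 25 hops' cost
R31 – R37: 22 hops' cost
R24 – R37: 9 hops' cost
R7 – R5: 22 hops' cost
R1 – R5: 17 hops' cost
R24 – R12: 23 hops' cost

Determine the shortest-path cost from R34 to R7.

Enumerating some paths:
R34–R24–R37–R1–R5–R7: 15+9+2+17+22 = 65
R34–R12–R37–R1–R5–R7: 15+9+2+17+22 = 65
R34–R12–R37–R5–R7: 15+9+13+22 = 59
The minimum is 59 hops' cost via R34–R12–R37–R5–R7.

59 hops' cost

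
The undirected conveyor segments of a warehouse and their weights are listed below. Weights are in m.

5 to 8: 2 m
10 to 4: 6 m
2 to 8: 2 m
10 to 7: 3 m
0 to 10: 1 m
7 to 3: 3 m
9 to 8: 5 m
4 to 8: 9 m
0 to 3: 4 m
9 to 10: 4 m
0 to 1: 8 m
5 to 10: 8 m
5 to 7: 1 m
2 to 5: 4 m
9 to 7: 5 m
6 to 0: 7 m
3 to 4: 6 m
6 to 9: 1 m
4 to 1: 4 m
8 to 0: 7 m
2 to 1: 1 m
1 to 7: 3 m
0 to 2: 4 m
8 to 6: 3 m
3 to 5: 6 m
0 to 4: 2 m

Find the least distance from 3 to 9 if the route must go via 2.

Best 3 to 2: 3–7–1–2 costing 7
Shortest 2→9: 2–8–6–9 = 6
Total via 2: 7 + 6 = 13 m.

13 m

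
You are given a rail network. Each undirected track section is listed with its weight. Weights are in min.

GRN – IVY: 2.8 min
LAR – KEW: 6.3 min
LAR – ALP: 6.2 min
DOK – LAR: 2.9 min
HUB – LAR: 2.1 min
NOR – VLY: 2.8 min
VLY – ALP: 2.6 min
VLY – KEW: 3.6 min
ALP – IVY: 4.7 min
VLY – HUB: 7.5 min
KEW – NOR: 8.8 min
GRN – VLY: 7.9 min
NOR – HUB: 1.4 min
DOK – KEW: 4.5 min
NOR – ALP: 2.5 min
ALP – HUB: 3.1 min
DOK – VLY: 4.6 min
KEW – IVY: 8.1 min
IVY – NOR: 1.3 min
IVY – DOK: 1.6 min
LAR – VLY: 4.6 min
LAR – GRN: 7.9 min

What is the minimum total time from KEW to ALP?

Settle nodes by increasing distance from KEW:
KEW: 0
VLY: 3.6  (via KEW)
DOK: 4.5  (via KEW)
IVY: 6.1  (via DOK)
ALP: 6.2  (via VLY)
Shortest route: KEW → VLY → ALP = 6.2 min.

6.2 min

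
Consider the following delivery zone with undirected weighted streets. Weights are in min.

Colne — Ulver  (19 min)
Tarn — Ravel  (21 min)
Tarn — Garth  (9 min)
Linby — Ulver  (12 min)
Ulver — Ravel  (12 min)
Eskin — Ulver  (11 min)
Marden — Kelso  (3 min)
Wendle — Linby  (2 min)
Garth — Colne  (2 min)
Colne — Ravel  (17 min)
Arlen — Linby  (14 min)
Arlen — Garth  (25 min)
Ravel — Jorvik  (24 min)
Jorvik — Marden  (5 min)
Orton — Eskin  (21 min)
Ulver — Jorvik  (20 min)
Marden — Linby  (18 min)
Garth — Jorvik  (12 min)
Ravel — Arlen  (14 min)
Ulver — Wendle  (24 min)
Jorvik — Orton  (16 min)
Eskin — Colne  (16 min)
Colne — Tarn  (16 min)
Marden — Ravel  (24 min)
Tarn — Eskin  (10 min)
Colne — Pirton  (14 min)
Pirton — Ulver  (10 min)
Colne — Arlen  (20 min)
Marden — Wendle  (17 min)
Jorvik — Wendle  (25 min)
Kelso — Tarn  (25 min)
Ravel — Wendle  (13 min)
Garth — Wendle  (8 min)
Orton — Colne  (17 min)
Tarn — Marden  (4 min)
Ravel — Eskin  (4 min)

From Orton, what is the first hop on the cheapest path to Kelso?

Enumerating some paths:
Orton → Jorvik → Marden → Kelso: 16+5+3 = 24
Orton → Colne → Garth → Tarn → Marden → Kelso: 17+2+9+4+3 = 35
Orton → Colne → Garth → Jorvik → Marden → Kelso: 17+2+12+5+3 = 39
Orton → Eskin → Tarn → Marden → Kelso: 21+10+4+3 = 38
Cheapest is Orton → Jorvik → Marden → Kelso at 24 min.
So from Orton the first move is to Jorvik.

Jorvik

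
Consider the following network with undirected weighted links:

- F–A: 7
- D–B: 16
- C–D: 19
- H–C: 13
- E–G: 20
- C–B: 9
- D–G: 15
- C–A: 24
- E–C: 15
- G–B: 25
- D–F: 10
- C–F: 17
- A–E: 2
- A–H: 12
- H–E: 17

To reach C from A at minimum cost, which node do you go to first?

Compare a few routes:
A → C: 24 = 24
A → F → C: 7+17 = 24
A → E → C: 2+15 = 17
The minimum is 17 via A → E → C.
So from A the first move is to E.

E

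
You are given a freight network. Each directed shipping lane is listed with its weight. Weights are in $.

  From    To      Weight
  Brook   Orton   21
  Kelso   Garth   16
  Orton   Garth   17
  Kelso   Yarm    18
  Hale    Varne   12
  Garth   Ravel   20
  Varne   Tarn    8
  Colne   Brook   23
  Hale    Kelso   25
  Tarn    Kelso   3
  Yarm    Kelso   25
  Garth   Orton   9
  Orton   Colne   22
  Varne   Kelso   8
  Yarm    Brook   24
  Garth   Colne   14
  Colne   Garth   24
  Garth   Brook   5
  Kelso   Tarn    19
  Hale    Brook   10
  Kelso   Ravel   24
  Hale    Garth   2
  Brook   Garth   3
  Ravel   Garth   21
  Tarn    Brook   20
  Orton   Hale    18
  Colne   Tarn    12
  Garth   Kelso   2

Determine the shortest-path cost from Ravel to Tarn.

Shortest distances from Ravel:
Ravel: 0
Garth: 21  (via Ravel)
Kelso: 23  (via Garth)
Brook: 26  (via Garth)
Orton: 30  (via Garth)
Colne: 35  (via Garth)
Yarm: 41  (via Kelso)
Tarn: 42  (via Kelso)
Shortest route: Ravel → Garth → Kelso → Tarn = $42.

$42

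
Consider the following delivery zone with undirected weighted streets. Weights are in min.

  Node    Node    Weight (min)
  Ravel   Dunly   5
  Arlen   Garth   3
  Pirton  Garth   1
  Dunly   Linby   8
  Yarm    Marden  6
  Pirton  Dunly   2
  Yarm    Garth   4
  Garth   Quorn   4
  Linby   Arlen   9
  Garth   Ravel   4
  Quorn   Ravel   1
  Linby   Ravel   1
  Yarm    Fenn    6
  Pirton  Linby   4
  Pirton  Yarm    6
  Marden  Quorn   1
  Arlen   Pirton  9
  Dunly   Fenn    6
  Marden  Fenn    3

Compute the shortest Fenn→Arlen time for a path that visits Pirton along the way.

12 min

Shortest Fenn→Pirton: Fenn–Dunly–Pirton = 8
Best Pirton to Arlen: Pirton–Garth–Arlen costing 4
Total via Pirton: 8 + 4 = 12 min.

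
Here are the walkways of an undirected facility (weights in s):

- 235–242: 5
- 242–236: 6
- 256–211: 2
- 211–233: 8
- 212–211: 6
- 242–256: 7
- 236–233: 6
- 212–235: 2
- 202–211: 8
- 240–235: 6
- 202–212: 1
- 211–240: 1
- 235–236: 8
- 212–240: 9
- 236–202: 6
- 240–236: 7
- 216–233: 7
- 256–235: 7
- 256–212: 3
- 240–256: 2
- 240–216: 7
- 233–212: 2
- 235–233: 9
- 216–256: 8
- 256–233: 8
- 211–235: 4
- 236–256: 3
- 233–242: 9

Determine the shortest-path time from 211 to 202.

Shortest distances from 211:
211: 0
240: 1  (via 211)
256: 2  (via 211)
235: 4  (via 211)
212: 5  (via 256)
236: 5  (via 256)
202: 6  (via 212)
Shortest route: 211 → 256 → 212 → 202 = 6 s.

6 s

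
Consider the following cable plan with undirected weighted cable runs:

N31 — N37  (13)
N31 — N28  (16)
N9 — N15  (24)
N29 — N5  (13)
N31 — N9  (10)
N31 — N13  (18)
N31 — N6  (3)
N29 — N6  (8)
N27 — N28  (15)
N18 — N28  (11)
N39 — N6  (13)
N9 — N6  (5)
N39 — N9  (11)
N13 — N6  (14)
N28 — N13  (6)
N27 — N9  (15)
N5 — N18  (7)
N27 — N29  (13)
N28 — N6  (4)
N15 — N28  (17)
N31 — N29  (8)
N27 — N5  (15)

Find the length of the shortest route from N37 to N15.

Candidate routes:
N37–N31–N6–N9–N15: 13+3+5+24 = 45
N37–N31–N9–N15: 13+10+24 = 47
N37–N31–N28–N15: 13+16+17 = 46
N37–N31–N6–N28–N15: 13+3+4+17 = 37
The minimum is 37 via N37–N31–N6–N28–N15.

37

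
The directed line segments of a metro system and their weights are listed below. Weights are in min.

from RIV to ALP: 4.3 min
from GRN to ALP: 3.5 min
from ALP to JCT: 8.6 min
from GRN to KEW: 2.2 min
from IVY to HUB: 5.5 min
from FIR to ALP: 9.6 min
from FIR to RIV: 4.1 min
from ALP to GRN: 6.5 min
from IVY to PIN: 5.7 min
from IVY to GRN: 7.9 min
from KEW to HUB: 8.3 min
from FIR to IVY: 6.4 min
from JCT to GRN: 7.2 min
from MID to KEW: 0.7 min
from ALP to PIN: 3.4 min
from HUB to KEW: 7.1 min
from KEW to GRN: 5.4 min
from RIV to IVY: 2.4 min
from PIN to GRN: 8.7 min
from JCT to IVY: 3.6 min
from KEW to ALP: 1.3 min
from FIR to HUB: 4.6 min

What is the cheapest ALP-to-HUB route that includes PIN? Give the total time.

Shortest ALP→PIN: ALP–PIN = 3.4
Shortest PIN→HUB: PIN–GRN–KEW–HUB = 19.2
Total via PIN: 3.4 + 19.2 = 22.6 min.

22.6 min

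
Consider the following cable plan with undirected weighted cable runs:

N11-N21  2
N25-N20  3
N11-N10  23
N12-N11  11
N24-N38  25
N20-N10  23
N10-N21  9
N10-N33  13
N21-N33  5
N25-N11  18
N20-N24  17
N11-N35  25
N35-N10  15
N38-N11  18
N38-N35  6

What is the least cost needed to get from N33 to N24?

45

Compare a few routes:
N33 - N10 - N20 - N24: 13+23+17 = 53
N33 - N21 - N11 - N25 - N20 - N24: 5+2+18+3+17 = 45
N33 - N21 - N10 - N20 - N24: 5+9+23+17 = 54
N33 - N21 - N11 - N38 - N24: 5+2+18+25 = 50
The minimum is 45 via N33 - N21 - N11 - N25 - N20 - N24.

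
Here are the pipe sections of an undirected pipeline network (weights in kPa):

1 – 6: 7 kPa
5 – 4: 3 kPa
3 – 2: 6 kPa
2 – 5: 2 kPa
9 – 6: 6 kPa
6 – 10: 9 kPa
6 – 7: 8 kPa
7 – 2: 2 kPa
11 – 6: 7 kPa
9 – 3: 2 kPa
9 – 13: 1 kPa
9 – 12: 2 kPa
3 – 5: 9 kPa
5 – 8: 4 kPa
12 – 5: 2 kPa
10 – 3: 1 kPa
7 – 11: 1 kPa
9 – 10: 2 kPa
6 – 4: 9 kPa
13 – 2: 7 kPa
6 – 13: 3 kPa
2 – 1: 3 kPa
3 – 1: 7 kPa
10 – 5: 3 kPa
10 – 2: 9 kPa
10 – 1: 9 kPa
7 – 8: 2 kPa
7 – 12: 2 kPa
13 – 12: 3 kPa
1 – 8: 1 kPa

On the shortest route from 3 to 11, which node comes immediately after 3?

Enumerating some paths:
3–10–9–12–7–11: 1+2+2+2+1 = 8
3–9–13–12–7–11: 2+1+3+2+1 = 9
3–9–12–7–11: 2+2+2+1 = 7
Cheapest is 3–9–12–7–11 at 7 kPa.
So from 3 the first move is to 9.

9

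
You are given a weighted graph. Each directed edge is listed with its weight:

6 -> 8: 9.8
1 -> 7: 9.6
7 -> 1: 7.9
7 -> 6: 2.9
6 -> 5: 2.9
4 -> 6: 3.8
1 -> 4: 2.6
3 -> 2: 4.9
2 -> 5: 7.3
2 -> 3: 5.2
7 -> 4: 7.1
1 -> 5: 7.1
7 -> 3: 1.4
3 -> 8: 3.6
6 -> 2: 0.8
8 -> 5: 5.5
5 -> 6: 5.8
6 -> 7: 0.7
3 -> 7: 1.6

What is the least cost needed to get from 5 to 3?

Running Dijkstra from 5:
5: 0
6: 5.8  (via 5)
7: 6.5  (via 6)
2: 6.6  (via 6)
3: 7.9  (via 7)
Shortest route: 5 → 6 → 7 → 3 = 7.9.

7.9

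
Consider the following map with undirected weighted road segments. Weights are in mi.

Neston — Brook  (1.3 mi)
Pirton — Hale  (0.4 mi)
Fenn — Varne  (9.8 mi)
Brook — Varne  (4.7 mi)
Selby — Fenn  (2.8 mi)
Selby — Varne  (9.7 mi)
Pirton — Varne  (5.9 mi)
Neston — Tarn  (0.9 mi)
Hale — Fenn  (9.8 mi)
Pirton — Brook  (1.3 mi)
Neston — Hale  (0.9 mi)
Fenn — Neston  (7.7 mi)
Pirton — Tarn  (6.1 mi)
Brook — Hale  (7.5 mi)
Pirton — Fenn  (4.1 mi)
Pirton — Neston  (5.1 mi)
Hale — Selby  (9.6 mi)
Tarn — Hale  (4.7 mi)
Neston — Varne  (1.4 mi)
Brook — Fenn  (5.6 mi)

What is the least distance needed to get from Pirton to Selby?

6.9 mi

Running Dijkstra from Pirton:
Pirton: 0
Hale: 0.4  (via Pirton)
Neston: 1.3  (via Hale)
Brook: 1.3  (via Pirton)
Tarn: 2.2  (via Neston)
Varne: 2.7  (via Neston)
Fenn: 4.1  (via Pirton)
Selby: 6.9  (via Fenn)
Shortest route: Pirton → Fenn → Selby = 6.9 mi.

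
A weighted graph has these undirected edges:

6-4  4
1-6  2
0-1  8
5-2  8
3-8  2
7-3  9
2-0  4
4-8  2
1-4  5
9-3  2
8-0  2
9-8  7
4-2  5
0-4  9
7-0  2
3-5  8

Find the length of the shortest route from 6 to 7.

10

Enumerating some paths:
6–4–8–0–7: 4+2+2+2 = 10
6–4–0–7: 4+9+2 = 15
6–1–4–8–0–7: 2+5+2+2+2 = 13
6–1–0–7: 2+8+2 = 12
The minimum is 10 via 6–4–8–0–7.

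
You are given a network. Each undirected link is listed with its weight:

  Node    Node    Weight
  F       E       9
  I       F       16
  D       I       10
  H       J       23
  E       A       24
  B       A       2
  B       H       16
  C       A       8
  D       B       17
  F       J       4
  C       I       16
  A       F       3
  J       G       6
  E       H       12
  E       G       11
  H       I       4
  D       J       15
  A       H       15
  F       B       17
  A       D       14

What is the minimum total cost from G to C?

21

Shortest distances from G:
G: 0
J: 6  (via G)
F: 10  (via J)
E: 11  (via G)
A: 13  (via F)
B: 15  (via A)
C: 21  (via A)
Shortest route: G → J → F → A → C = 21.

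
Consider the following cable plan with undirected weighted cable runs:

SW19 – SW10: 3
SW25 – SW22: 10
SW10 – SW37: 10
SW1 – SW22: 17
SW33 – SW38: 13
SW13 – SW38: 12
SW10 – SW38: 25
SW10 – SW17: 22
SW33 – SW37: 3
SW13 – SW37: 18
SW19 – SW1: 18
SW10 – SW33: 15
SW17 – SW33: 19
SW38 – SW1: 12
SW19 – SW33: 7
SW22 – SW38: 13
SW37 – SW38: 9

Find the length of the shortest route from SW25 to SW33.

35

Running Dijkstra from SW25:
SW25: 0
SW22: 10  (via SW25)
SW38: 23  (via SW22)
SW1: 27  (via SW22)
SW37: 32  (via SW38)
SW13: 35  (via SW38)
SW33: 35  (via SW37)
Shortest route: SW25 → SW22 → SW38 → SW37 → SW33 = 35.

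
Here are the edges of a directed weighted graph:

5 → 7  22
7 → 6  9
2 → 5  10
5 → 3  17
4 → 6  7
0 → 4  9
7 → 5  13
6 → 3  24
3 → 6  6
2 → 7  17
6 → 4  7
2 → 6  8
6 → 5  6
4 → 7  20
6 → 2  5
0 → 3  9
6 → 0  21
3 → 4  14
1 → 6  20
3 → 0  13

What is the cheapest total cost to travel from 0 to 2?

Running Dijkstra from 0:
0: 0
3: 9  (via 0)
4: 9  (via 0)
6: 15  (via 3)
2: 20  (via 6)
Shortest route: 0 → 3 → 6 → 2 = 20.

20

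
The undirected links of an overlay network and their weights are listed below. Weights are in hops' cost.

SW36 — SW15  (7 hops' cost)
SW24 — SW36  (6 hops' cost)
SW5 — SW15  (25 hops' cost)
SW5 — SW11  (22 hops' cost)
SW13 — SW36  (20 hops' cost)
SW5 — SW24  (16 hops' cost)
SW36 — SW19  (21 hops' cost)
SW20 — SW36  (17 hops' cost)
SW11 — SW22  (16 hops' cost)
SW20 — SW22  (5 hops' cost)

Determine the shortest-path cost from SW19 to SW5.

Enumerating some paths:
SW19–SW36–SW24–SW5: 21+6+16 = 43
SW19–SW36–SW20–SW22–SW11–SW5: 21+17+5+16+22 = 81
SW19–SW36–SW15–SW5: 21+7+25 = 53
The minimum is 43 hops' cost via SW19–SW36–SW24–SW5.

43 hops' cost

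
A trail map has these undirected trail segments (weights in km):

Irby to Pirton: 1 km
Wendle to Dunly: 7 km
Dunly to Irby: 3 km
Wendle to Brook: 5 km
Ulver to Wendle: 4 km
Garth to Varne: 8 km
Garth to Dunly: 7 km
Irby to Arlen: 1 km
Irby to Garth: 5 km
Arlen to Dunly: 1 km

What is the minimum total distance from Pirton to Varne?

14 km

Shortest distances from Pirton:
Pirton: 0
Irby: 1  (via Pirton)
Arlen: 2  (via Irby)
Dunly: 3  (via Arlen)
Garth: 6  (via Irby)
Wendle: 10  (via Dunly)
Ulver: 14  (via Wendle)
Varne: 14  (via Garth)
Shortest route: Pirton–Irby–Garth–Varne = 14 km.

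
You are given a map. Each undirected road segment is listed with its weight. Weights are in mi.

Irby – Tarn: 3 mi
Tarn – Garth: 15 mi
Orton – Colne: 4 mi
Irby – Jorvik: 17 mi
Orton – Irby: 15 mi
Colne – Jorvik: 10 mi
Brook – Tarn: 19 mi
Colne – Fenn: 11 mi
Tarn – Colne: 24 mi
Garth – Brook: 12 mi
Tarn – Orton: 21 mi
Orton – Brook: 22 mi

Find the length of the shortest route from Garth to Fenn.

48 mi

Enumerating some paths:
Garth → Tarn → Irby → Orton → Colne → Fenn: 15+3+15+4+11 = 48
Garth → Brook → Orton → Colne → Fenn: 12+22+4+11 = 49
The minimum is 48 mi via Garth → Tarn → Irby → Orton → Colne → Fenn.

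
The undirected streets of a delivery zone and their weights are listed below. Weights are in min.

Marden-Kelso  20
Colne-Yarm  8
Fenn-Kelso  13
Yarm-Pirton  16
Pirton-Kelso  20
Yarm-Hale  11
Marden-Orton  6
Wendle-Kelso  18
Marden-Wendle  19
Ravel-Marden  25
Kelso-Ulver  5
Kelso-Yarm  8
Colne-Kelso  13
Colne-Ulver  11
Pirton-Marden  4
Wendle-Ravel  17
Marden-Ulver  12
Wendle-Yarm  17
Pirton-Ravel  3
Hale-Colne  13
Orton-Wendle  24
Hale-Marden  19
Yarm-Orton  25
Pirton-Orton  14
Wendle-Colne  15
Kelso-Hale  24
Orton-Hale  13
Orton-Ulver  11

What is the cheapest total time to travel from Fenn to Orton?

Shortest distances from Fenn:
Fenn: 0
Kelso: 13  (via Fenn)
Ulver: 18  (via Kelso)
Yarm: 21  (via Kelso)
Colne: 26  (via Kelso)
Orton: 29  (via Ulver)
Shortest route: Fenn–Kelso–Ulver–Orton = 29 min.

29 min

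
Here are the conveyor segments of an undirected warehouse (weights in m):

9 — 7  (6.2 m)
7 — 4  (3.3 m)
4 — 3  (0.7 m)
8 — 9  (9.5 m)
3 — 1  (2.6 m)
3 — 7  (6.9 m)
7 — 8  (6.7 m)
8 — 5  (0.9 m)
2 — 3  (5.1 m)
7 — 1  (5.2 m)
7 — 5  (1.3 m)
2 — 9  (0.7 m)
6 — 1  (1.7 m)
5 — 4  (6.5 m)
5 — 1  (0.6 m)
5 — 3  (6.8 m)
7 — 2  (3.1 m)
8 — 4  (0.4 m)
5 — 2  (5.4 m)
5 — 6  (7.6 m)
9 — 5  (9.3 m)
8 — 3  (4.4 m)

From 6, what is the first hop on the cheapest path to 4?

Candidate routes:
6 - 1 - 5 - 8 - 4: 1.7+0.6+0.9+0.4 = 3.6
6 - 1 - 3 - 4: 1.7+2.6+0.7 = 5
6 - 1 - 5 - 7 - 4: 1.7+0.6+1.3+3.3 = 6.9
The minimum is 3.6 m via 6 - 1 - 5 - 8 - 4.
So from 6 the first move is to 1.

1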